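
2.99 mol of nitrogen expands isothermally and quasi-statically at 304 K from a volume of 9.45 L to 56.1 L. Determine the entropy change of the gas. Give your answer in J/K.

ΔS_gas = 44.3 J/K

For an isothermal ideal gas ΔS_gas = nR ln(V₂/V₁) = 2.99 × 8.314 × ln(56.1/9.45) = 44.3 J/K.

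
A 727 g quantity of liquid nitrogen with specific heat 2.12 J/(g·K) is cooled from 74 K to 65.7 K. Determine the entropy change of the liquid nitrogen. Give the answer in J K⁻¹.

ΔS = -183 J/K

ΔS = ∫dQ_rev/T = m c ln(T₂/T₁) = 727 × 2.12 × ln(65.7/74) = -183 J/K.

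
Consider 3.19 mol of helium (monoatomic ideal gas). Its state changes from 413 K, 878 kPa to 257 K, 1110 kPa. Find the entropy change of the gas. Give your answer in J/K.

ΔS = nC_p ln(T₂/T₁) − nR ln(P₂/P₁), with C_p = 5R/2 = 20.79 J mol⁻¹ K⁻¹ for a monoatomic ideal gas.
ΔS = 3.19 × [20.79 × ln(257/413) − 8.314 × ln(1110/878)] = -37.7 J/K.

ΔS = -37.7 J/K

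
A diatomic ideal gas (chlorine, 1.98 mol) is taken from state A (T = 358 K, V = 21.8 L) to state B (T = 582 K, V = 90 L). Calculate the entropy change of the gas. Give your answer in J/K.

Entropy is a state function: ΔS = nC_V ln(T₂/T₁) + nR ln(V₂/V₁), with C_V = 5R/2 = 20.79 J mol⁻¹ K⁻¹ for a diatomic ideal gas.
ΔS = 1.98 × [20.79 × ln(582/358) + 8.314 × ln(90/21.8)] = 43.3 J/K.

ΔS = 43.3 J/K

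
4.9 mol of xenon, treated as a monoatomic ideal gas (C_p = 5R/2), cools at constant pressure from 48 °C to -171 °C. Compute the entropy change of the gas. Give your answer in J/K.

In kelvin: T₁ = 321.15 K, T₂ = 102.15 K. At constant pressure, ΔS = nC_p ln(T₂/T₁) with C_p = 5R/2 = 20.79 J mol⁻¹ K⁻¹.
ΔS = 4.9 × 20.79 × ln(102.15/321.15) = -117 J/K.

ΔS = -117 J/K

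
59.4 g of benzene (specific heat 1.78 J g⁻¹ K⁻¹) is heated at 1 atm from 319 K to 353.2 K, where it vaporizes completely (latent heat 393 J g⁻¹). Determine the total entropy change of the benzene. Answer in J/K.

Warming step: ΔS₁ = m c ln(T_tr/T_i) = 59.4 × 1.78 × ln(353.2/319) = 10.77 J/K.
Phase change: ΔS₂ = +mL/T_tr = 59.4 × 393 / 353.2 = 66.09 J/K.
ΔS_total = (10.77) + (66.09) = 76.9 J/K.

ΔS = 76.9 J/K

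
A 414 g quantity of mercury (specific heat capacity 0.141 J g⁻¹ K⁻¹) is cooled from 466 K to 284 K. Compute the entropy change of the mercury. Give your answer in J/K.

ΔS = ∫dQ_rev/T = m c ln(T₂/T₁) = 414 × 0.141 × ln(284/466) = -28.9 J/K.

ΔS = -28.9 J/K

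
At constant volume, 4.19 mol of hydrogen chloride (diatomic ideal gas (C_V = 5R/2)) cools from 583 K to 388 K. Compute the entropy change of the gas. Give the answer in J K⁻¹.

ΔS = -35.5 J/K

At constant volume, ΔS = nC_V ln(T₂/T₁) with C_V = 5R/2 = 20.79 J mol⁻¹ K⁻¹.
ΔS = 4.19 × 20.79 × ln(388/583) = -35.5 J/K.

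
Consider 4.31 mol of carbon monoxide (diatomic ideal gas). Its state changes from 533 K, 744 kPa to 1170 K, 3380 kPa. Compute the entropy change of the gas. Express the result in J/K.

ΔS = nC_p ln(T₂/T₁) − nR ln(P₂/P₁), with C_p = 7R/2 = 29.1 J mol⁻¹ K⁻¹ for a diatomic ideal gas.
ΔS = 4.31 × [29.1 × ln(1170/533) − 8.314 × ln(3380/744)] = 44.4 J/K.

ΔS = 44.4 J/K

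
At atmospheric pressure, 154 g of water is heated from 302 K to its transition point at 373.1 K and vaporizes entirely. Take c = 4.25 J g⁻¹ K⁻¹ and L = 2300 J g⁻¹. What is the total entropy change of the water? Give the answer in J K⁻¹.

ΔS = 1090 J/K

Warming step: ΔS₁ = m c ln(T_tr/T_i) = 154 × 4.25 × ln(373.1/302) = 138.4 J/K.
Phase change: ΔS₂ = +mL/T_tr = 154 × 2300 / 373.1 = 949.3 J/K.
ΔS_total = (138.4) + (949.3) = 1090 J/K.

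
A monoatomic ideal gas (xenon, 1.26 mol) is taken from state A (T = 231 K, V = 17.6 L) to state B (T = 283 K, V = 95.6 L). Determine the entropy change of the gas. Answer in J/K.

Entropy is a state function: ΔS = nC_V ln(T₂/T₁) + nR ln(V₂/V₁), with C_V = 3R/2 = 12.47 J mol⁻¹ K⁻¹ for a monoatomic ideal gas.
ΔS = 1.26 × [12.47 × ln(283/231) + 8.314 × ln(95.6/17.6)] = 20.9 J/K.

ΔS = 20.9 J/K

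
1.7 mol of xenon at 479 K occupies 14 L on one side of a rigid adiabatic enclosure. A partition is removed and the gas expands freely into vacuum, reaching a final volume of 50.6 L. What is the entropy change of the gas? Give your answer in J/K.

For an ideal gas in free expansion Q = 0 and W = 0, so T is unchanged.
Entropy is a state function; using a reversible isothermal path, ΔS_gas = nR ln(V₂/V₁) = 1.7 × 8.314 × ln(50.6/14) = 18.2 J/K.

ΔS_gas = 18.2 J/K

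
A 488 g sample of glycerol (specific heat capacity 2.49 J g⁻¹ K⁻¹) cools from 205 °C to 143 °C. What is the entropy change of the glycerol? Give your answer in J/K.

ΔS = -169 J/K

In kelvin: T₁ = 478.15 K, T₂ = 416.15 K. ΔS = ∫dQ_rev/T = m c ln(T₂/T₁) = 488 × 2.49 × ln(416.15/478.15) = -169 J/K.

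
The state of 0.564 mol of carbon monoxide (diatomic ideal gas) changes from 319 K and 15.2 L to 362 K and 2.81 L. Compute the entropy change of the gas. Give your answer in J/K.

Entropy is a state function: ΔS = nC_V ln(T₂/T₁) + nR ln(V₂/V₁), with C_V = 5R/2 = 20.79 J mol⁻¹ K⁻¹ for a diatomic ideal gas.
ΔS = 0.564 × [20.79 × ln(362/319) + 8.314 × ln(2.81/15.2)] = -6.43 J/K.

ΔS = -6.43 J/K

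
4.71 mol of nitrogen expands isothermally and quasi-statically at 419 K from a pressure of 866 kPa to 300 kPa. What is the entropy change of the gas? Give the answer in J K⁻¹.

For an isothermal ideal gas ΔS_gas = nR ln(P₁/P₂) = 4.71 × 8.314 × ln(866/300) = 41.5 J/K.

ΔS_gas = 41.5 J/K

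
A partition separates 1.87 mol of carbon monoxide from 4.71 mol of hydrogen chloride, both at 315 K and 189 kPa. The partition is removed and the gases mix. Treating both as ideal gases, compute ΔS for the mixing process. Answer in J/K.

ΔS_mix = 32.7 J/K

Mole fractions: x_A = 1.87/6.58 = 0.284, x_B = 0.716.
ΔS_mix = −R(n_A ln x_A + n_B ln x_B) = −8.314 × (1.87 ln 0.284 + 4.71 ln 0.716) = 32.7 J/K.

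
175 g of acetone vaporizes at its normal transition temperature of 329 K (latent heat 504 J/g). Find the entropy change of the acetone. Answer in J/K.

Heat absorbed by the substance: Q = mL = 175 × 504 = 88200 J.
At constant T, ΔS = Q_rev/T = 88200 / 329 = 268 J/K.

ΔS = 268 J/K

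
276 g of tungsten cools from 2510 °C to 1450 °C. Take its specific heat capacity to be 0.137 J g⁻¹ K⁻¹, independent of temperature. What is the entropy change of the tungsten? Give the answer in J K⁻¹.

In kelvin: T₁ = 2783.15 K, T₂ = 1723.15 K. ΔS = ∫dQ_rev/T = m c ln(T₂/T₁) = 276 × 0.137 × ln(1723.15/2783.15) = -18.1 J/K.

ΔS = -18.1 J/K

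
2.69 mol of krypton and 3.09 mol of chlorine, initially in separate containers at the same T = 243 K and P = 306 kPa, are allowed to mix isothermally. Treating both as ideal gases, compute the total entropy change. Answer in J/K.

ΔS_mix = 33.2 J/K

Mole fractions: x_A = 2.69/5.78 = 0.465, x_B = 0.535.
ΔS_mix = −R(n_A ln x_A + n_B ln x_B) = −8.314 × (2.69 ln 0.465 + 3.09 ln 0.535) = 33.2 J/K.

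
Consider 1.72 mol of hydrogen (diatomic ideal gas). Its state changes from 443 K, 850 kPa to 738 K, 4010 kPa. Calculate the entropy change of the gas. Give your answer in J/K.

ΔS = nC_p ln(T₂/T₁) − nR ln(P₂/P₁), with C_p = 7R/2 = 29.1 J mol⁻¹ K⁻¹ for a diatomic ideal gas.
ΔS = 1.72 × [29.1 × ln(738/443) − 8.314 × ln(4010/850)] = 3.36 J/K.

ΔS = 3.36 J/K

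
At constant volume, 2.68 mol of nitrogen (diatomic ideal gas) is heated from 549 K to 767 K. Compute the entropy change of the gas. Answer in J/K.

At constant volume, ΔS = nC_V ln(T₂/T₁) with C_V = 5R/2 = 20.79 J mol⁻¹ K⁻¹.
ΔS = 2.68 × 20.79 × ln(767/549) = 18.6 J/K.

ΔS = 18.6 J/K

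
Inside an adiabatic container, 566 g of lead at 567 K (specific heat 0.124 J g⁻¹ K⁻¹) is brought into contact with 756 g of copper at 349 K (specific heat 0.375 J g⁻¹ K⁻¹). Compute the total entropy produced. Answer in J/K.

Energy balance: T_f = (m₁c₁T₁ + m₂c₂T₂)/(m₁c₁ + m₂c₂) = 392.26 K.
ΔS₁ = m₁c₁ ln(T_f/T₁) = 70.184 × ln(392.26/567) = -25.86 J/K.
ΔS₂ = m₂c₂ ln(T_f/T₂) = 283.5 × ln(392.26/349) = 33.13 J/K.
ΔS_total = -25.86 + 33.13 = 7.27 J/K.

ΔS_total = 7.27 J/K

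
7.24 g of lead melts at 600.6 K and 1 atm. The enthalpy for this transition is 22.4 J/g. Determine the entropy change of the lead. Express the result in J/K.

ΔS = 0.27 J/K

Heat absorbed by the substance: Q = mL = 7.24 × 22.4 = 162.176 J.
At constant T, ΔS = Q_rev/T = 162.176 / 600.6 = 0.27 J/K.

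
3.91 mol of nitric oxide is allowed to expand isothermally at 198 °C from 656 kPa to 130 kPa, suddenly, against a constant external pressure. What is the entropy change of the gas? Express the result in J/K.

ΔS_gas = 52.6 J/K

Entropy is a state function, so ΔS_gas depends only on the end states.
For an isothermal ideal gas ΔS_gas = nR ln(P₁/P₂) = 3.91 × 8.314 × ln(656/130) = 52.6 J/K.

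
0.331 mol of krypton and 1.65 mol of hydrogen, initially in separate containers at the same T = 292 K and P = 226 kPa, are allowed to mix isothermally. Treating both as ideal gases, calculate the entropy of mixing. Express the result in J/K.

ΔS_mix = 7.43 J/K

Mole fractions: x_A = 0.331/1.98 = 0.167, x_B = 0.833.
ΔS_mix = −R(n_A ln x_A + n_B ln x_B) = −8.314 × (0.331 ln 0.167 + 1.65 ln 0.833) = 7.43 J/K.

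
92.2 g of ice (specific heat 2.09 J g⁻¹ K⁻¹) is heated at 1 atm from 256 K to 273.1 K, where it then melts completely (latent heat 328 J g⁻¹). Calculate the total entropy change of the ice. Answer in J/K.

ΔS = 123 J/K

Warming step: ΔS₁ = m c ln(T_tr/T_i) = 92.2 × 2.09 × ln(273.1/256) = 12.46 J/K.
Phase change: ΔS₂ = +mL/T_tr = 92.2 × 328 / 273.1 = 110.7 J/K.
ΔS_total = (12.46) + (110.7) = 123 J/K.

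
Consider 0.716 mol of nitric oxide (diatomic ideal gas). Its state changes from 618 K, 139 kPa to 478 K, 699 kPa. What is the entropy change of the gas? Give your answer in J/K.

ΔS = nC_p ln(T₂/T₁) − nR ln(P₂/P₁), with C_p = 7R/2 = 29.1 J mol⁻¹ K⁻¹ for a diatomic ideal gas.
ΔS = 0.716 × [29.1 × ln(478/618) − 8.314 × ln(699/139)] = -15 J/K.

ΔS = -15 J/K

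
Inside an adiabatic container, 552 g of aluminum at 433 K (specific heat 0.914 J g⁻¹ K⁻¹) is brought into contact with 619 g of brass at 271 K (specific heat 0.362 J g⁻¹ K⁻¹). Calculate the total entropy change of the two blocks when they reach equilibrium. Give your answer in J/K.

Energy balance: T_f = (m₁c₁T₁ + m₂c₂T₂)/(m₁c₁ + m₂c₂) = 383.18 K.
ΔS₁ = m₁c₁ ln(T_f/T₁) = 504.528 × ln(383.18/433) = -61.673 J/K.
ΔS₂ = m₂c₂ ln(T_f/T₂) = 224.078 × ln(383.18/271) = 77.616 J/K.
ΔS_total = -61.673 + 77.616 = 15.9 J/K.

ΔS_total = 15.9 J/K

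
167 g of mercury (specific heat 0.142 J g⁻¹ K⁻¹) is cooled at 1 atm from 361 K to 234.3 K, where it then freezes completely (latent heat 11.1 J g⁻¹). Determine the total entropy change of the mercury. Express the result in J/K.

Cooling step: ΔS₁ = m c ln(T_tr/T_i) = 167 × 0.142 × ln(234.3/361) = -10.25 J/K.
Phase change: ΔS₂ = −mL/T_tr = −167 × 11.1 / 234.3 = -7.912 J/K.
ΔS_total = (-10.25) + (-7.912) = -18.2 J/K.

ΔS = -18.2 J/K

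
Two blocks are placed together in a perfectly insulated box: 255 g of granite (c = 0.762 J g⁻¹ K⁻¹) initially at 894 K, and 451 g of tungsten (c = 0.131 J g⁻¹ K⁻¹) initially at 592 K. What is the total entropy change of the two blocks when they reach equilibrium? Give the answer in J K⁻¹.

Energy balance: T_f = (m₁c₁T₁ + m₂c₂T₂)/(m₁c₁ + m₂c₂) = 823.59 K.
ΔS₁ = m₁c₁ ln(T_f/T₁) = 194.31 × ln(823.59/894) = -15.94 J/K.
ΔS₂ = m₂c₂ ln(T_f/T₂) = 59.081 × ln(823.59/592) = 19.51 J/K.
ΔS_total = -15.94 + 19.51 = 3.57 J/K.

ΔS_total = 3.57 J/K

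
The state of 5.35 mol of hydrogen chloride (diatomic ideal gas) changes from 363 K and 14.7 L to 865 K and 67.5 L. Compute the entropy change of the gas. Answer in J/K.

ΔS = 164 J/K

Entropy is a state function: ΔS = nC_V ln(T₂/T₁) + nR ln(V₂/V₁), with C_V = 5R/2 = 20.79 J mol⁻¹ K⁻¹ for a diatomic ideal gas.
ΔS = 5.35 × [20.79 × ln(865/363) + 8.314 × ln(67.5/14.7)] = 164 J/K.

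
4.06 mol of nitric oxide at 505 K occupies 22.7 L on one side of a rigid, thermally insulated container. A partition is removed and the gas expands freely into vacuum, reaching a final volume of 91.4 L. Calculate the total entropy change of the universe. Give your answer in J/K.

ΔS_universe = 47 J/K

For an ideal gas in free expansion Q = 0 and W = 0, so T is unchanged.
Entropy is a state function; using a reversible isothermal path, ΔS_gas = nR ln(V₂/V₁) = 4.06 × 8.314 × ln(91.4/22.7) = 47 J/K.
The insulated surroundings exchange no heat, so ΔS_surr = 0 and ΔS_universe = ΔS_gas.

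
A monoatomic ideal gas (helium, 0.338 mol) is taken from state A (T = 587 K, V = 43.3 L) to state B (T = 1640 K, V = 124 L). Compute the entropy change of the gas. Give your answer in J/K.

Entropy is a state function: ΔS = nC_V ln(T₂/T₁) + nR ln(V₂/V₁), with C_V = 3R/2 = 12.47 J mol⁻¹ K⁻¹ for a monoatomic ideal gas.
ΔS = 0.338 × [12.47 × ln(1640/587) + 8.314 × ln(124/43.3)] = 7.29 J/K.

ΔS = 7.29 J/K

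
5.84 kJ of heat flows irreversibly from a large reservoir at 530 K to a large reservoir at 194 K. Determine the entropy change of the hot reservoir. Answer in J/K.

ΔS_hot = -11 J/K

The hot reservoir loses heat Q, so ΔS_hot = −Q/T_H = −5840/530 = -11 J/K.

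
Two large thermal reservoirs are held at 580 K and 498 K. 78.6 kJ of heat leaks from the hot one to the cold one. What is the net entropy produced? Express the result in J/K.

ΔS_hot = −Q/T_H = −78600/580 = -135.5 J/K and ΔS_cold = +Q/T_C = 78600/498 = 157.8 J/K.
ΔS_total = -135.5 + 157.8 = 22.3 J/K, positive as the second law requires.

ΔS_total = 22.3 J/K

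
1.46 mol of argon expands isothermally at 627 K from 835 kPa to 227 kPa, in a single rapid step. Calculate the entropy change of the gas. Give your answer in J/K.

Entropy is a state function, so ΔS_gas depends only on the end states.
For an isothermal ideal gas ΔS_gas = nR ln(P₁/P₂) = 1.46 × 8.314 × ln(835/227) = 15.8 J/K.

ΔS_gas = 15.8 J/K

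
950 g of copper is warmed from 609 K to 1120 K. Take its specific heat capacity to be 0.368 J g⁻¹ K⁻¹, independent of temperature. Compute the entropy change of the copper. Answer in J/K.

ΔS = ∫dQ_rev/T = m c ln(T₂/T₁) = 950 × 0.368 × ln(1120/609) = 213 J/K.

ΔS = 213 J/K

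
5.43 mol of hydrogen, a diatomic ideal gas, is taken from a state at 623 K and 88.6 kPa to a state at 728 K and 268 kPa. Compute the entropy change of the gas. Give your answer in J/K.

ΔS = nC_p ln(T₂/T₁) − nR ln(P₂/P₁), with C_p = 7R/2 = 29.1 J mol⁻¹ K⁻¹ for a diatomic ideal gas.
ΔS = 5.43 × [29.1 × ln(728/623) − 8.314 × ln(268/88.6)] = -25.4 J/K.

ΔS = -25.4 J/K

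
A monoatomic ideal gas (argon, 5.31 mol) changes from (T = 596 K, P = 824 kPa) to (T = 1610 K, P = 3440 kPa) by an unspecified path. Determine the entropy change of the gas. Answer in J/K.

ΔS = 46.6 J/K

ΔS = nC_p ln(T₂/T₁) − nR ln(P₂/P₁), with C_p = 5R/2 = 20.79 J mol⁻¹ K⁻¹ for a monoatomic ideal gas.
ΔS = 5.31 × [20.79 × ln(1610/596) − 8.314 × ln(3440/824)] = 46.6 J/K.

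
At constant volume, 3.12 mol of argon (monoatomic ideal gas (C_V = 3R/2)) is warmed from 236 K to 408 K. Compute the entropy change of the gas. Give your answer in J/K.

At constant volume, ΔS = nC_V ln(T₂/T₁) with C_V = 3R/2 = 12.47 J mol⁻¹ K⁻¹.
ΔS = 3.12 × 12.47 × ln(408/236) = 21.3 J/K.

ΔS = 21.3 J/K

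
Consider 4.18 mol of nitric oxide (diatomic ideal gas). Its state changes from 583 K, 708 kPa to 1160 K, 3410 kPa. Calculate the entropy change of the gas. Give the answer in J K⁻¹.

ΔS = 29.1 J/K

ΔS = nC_p ln(T₂/T₁) − nR ln(P₂/P₁), with C_p = 7R/2 = 29.1 J mol⁻¹ K⁻¹ for a diatomic ideal gas.
ΔS = 4.18 × [29.1 × ln(1160/583) − 8.314 × ln(3410/708)] = 29.1 J/K.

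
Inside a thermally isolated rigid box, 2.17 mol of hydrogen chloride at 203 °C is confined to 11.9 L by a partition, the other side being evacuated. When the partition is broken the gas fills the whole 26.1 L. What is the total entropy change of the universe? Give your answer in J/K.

ΔS_universe = 14.2 J/K

No heat is exchanged and no work is done, so the ideal-gas temperature stays constant.
Entropy is a state function; using a reversible isothermal path, ΔS_gas = nR ln(V₂/V₁) = 2.17 × 8.314 × ln(26.1/11.9) = 14.2 J/K.
The insulated surroundings exchange no heat, so ΔS_surr = 0 and ΔS_universe = ΔS_gas.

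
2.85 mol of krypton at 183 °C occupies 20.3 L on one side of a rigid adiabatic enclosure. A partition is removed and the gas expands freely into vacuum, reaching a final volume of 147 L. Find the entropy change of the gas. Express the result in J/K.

For an ideal gas in free expansion Q = 0 and W = 0, so T is unchanged.
Entropy is a state function; using a reversible isothermal path, ΔS_gas = nR ln(V₂/V₁) = 2.85 × 8.314 × ln(147/20.3) = 46.9 J/K.

ΔS_gas = 46.9 J/K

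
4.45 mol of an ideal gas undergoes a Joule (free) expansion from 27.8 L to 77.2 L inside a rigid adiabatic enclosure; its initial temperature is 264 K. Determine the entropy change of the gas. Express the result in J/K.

No heat is exchanged and no work is done, so the ideal-gas temperature stays constant.
Entropy is a state function; using a reversible isothermal path, ΔS_gas = nR ln(V₂/V₁) = 4.45 × 8.314 × ln(77.2/27.8) = 37.8 J/K.

ΔS_gas = 37.8 J/K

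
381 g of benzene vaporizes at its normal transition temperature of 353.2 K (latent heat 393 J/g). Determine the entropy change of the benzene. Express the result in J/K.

ΔS = 424 J/K

Heat absorbed by the substance: Q = mL = 381 × 393 = 149733 J.
At constant T, ΔS = Q_rev/T = 149733 / 353.2 = 424 J/K.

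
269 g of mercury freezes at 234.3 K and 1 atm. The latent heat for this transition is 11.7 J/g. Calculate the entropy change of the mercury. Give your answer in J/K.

ΔS = -13.4 J/K

Heat released by the substance: Q = −mL = −269 × 11.7 = −3147.3 J.
At constant T, ΔS = Q_rev/T = −3147.3 / 234.3 = -13.4 J/K.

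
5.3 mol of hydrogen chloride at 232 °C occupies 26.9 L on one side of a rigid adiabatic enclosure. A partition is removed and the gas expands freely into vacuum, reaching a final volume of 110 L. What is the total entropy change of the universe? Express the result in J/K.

No heat is exchanged and no work is done, so the ideal-gas temperature stays constant.
Entropy is a state function; using a reversible isothermal path, ΔS_gas = nR ln(V₂/V₁) = 5.3 × 8.314 × ln(110/26.9) = 62.1 J/K.
The insulated surroundings exchange no heat, so ΔS_surr = 0 and ΔS_universe = ΔS_gas.

ΔS_universe = 62.1 J/K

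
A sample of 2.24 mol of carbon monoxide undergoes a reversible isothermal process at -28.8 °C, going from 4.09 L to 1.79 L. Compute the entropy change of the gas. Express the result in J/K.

ΔS_gas = -15.4 J/K

For an isothermal ideal gas ΔS_gas = nR ln(V₂/V₁) = 2.24 × 8.314 × ln(1.79/4.09) = -15.4 J/K.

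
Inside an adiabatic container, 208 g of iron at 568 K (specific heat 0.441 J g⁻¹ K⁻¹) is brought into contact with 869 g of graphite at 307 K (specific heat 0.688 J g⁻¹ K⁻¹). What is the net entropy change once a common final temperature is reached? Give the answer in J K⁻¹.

ΔS_total = 17.4 J/K

Energy balance: T_f = (m₁c₁T₁ + m₂c₂T₂)/(m₁c₁ + m₂c₂) = 341.72 K.
ΔS₁ = m₁c₁ ln(T_f/T₁) = 91.728 × ln(341.72/568) = -46.61 J/K.
ΔS₂ = m₂c₂ ln(T_f/T₂) = 597.872 × ln(341.72/307) = 64.05 J/K.
ΔS_total = -46.61 + 64.05 = 17.4 J/K.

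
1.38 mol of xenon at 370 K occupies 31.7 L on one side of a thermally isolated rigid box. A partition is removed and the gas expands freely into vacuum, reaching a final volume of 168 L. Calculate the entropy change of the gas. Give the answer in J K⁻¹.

ΔS_gas = 19.1 J/K

No heat is exchanged and no work is done, so the ideal-gas temperature stays constant.
Entropy is a state function; using a reversible isothermal path, ΔS_gas = nR ln(V₂/V₁) = 1.38 × 8.314 × ln(168/31.7) = 19.1 J/K.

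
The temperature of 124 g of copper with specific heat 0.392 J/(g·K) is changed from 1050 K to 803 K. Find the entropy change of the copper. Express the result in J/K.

ΔS = ∫dQ_rev/T = m c ln(T₂/T₁) = 124 × 0.392 × ln(803/1050) = -13 J/K.

ΔS = -13 J/K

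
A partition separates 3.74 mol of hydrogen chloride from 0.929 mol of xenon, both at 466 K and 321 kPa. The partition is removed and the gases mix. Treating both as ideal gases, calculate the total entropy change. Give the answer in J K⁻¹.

Mole fractions: x_A = 3.74/4.67 = 0.801, x_B = 0.199.
ΔS_mix = −R(n_A ln x_A + n_B ln x_B) = −8.314 × (3.74 ln 0.801 + 0.929 ln 0.199) = 19.4 J/K.

ΔS_mix = 19.4 J/K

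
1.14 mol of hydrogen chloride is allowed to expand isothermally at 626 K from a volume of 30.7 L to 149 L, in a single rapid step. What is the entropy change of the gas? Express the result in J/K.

ΔS_gas = 15 J/K

Entropy is a state function, so ΔS_gas depends only on the end states.
For an isothermal ideal gas ΔS_gas = nR ln(V₂/V₁) = 1.14 × 8.314 × ln(149/30.7) = 15 J/K.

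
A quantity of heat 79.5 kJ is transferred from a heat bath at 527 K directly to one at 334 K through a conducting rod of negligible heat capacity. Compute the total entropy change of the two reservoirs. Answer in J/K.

ΔS_total = 87.2 J/K

ΔS_hot = −Q/T_H = −79500/527 = -150.85 J/K and ΔS_cold = +Q/T_C = 79500/334 = 238.02 J/K.
ΔS_total = -150.85 + 238.02 = 87.2 J/K, positive as the second law requires.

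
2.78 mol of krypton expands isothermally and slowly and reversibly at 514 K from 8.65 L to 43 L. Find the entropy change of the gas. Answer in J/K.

ΔS_gas = 37.1 J/K

For an isothermal ideal gas ΔS_gas = nR ln(V₂/V₁) = 2.78 × 8.314 × ln(43/8.65) = 37.1 J/K.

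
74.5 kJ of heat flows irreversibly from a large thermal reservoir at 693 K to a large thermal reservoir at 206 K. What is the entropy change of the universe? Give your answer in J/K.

ΔS_total = 254 J/K

ΔS_hot = −Q/T_H = −74500/693 = -107.5 J/K and ΔS_cold = +Q/T_C = 74500/206 = 361.7 J/K.
ΔS_total = -107.5 + 361.7 = 254 J/K, positive as the second law requires.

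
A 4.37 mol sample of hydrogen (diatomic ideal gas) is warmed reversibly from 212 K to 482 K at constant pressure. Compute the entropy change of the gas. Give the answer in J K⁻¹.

ΔS = 104 J/K

At constant pressure, ΔS = nC_p ln(T₂/T₁) with C_p = 7R/2 = 29.1 J mol⁻¹ K⁻¹.
ΔS = 4.37 × 29.1 × ln(482/212) = 104 J/K.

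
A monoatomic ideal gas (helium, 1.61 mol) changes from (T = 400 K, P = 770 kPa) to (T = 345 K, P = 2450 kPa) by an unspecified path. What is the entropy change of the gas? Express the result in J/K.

ΔS = -20.4 J/K

ΔS = nC_p ln(T₂/T₁) − nR ln(P₂/P₁), with C_p = 5R/2 = 20.79 J mol⁻¹ K⁻¹ for a monoatomic ideal gas.
ΔS = 1.61 × [20.79 × ln(345/400) − 8.314 × ln(2450/770)] = -20.4 J/K.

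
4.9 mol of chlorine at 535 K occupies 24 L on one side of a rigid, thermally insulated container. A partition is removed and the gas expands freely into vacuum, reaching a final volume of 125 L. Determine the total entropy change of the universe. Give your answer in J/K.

ΔS_universe = 67.2 J/K

For an ideal gas in free expansion Q = 0 and W = 0, so T is unchanged.
Entropy is a state function; using a reversible isothermal path, ΔS_gas = nR ln(V₂/V₁) = 4.9 × 8.314 × ln(125/24) = 67.2 J/K.
The insulated surroundings exchange no heat, so ΔS_surr = 0 and ΔS_universe = ΔS_gas.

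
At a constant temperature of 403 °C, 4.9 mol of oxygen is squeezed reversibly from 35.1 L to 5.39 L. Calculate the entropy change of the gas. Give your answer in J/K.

For an isothermal ideal gas ΔS_gas = nR ln(V₂/V₁) = 4.9 × 8.314 × ln(5.39/35.1) = -76.3 J/K.

ΔS_gas = -76.3 J/K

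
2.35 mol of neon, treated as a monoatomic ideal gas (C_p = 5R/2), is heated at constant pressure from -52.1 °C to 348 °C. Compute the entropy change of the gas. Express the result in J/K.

ΔS = 50.5 J/K

In kelvin: T₁ = 221.05 K, T₂ = 621.15 K. At constant pressure, ΔS = nC_p ln(T₂/T₁) with C_p = 5R/2 = 20.79 J mol⁻¹ K⁻¹.
ΔS = 2.35 × 20.79 × ln(621.15/221.05) = 50.5 J/K.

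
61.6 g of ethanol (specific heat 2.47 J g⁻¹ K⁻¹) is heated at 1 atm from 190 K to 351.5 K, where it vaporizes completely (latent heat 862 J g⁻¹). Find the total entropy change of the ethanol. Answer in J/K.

ΔS = 245 J/K

Warming step: ΔS₁ = m c ln(T_tr/T_i) = 61.6 × 2.47 × ln(351.5/190) = 93.6 J/K.
Phase change: ΔS₂ = +mL/T_tr = 61.6 × 862 / 351.5 = 151.1 J/K.
ΔS_total = (93.6) + (151.1) = 245 J/K.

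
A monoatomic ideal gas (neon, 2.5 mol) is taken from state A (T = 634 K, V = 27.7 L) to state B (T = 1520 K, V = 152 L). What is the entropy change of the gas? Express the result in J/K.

Entropy is a state function: ΔS = nC_V ln(T₂/T₁) + nR ln(V₂/V₁), with C_V = 3R/2 = 12.47 J mol⁻¹ K⁻¹ for a monoatomic ideal gas.
ΔS = 2.5 × [12.47 × ln(1520/634) + 8.314 × ln(152/27.7)] = 62.6 J/K.

ΔS = 62.6 J/K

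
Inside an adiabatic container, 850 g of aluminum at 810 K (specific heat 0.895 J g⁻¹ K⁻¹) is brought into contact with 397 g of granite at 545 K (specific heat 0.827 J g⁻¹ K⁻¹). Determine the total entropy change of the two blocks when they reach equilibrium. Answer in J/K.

Energy balance: T_f = (m₁c₁T₁ + m₂c₂T₂)/(m₁c₁ + m₂c₂) = 730.11 K.
ΔS₁ = m₁c₁ ln(T_f/T₁) = 760.75 × ln(730.11/810) = -78.99 J/K.
ΔS₂ = m₂c₂ ln(T_f/T₂) = 328.319 × ln(730.11/545) = 96 J/K.
ΔS_total = -78.99 + 96 = 17 J/K.

ΔS_total = 17 J/K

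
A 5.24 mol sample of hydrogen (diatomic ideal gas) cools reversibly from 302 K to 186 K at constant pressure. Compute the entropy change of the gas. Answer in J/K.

At constant pressure, ΔS = nC_p ln(T₂/T₁) with C_p = 7R/2 = 29.1 J mol⁻¹ K⁻¹.
ΔS = 5.24 × 29.1 × ln(186/302) = -73.9 J/K.

ΔS = -73.9 J/K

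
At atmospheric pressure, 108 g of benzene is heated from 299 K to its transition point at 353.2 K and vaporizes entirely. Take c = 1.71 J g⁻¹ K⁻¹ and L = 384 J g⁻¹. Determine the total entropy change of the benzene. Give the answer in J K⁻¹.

Warming step: ΔS₁ = m c ln(T_tr/T_i) = 108 × 1.71 × ln(353.2/299) = 30.77 J/K.
Phase change: ΔS₂ = +mL/T_tr = 108 × 384 / 353.2 = 117.4 J/K.
ΔS_total = (30.77) + (117.4) = 148 J/K.

ΔS = 148 J/K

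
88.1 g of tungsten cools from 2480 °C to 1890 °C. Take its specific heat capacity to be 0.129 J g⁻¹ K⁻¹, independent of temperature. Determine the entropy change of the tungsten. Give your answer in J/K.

ΔS = -2.74 J/K

In kelvin: T₁ = 2753.15 K, T₂ = 2163.15 K. ΔS = ∫dQ_rev/T = m c ln(T₂/T₁) = 88.1 × 0.129 × ln(2163.15/2753.15) = -2.74 J/K.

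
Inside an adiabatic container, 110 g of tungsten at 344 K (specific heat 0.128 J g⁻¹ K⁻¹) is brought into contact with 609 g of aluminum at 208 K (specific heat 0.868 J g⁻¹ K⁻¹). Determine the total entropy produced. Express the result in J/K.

Energy balance: T_f = (m₁c₁T₁ + m₂c₂T₂)/(m₁c₁ + m₂c₂) = 211.53 K.
ΔS₁ = m₁c₁ ln(T_f/T₁) = 14.08 × ln(211.53/344) = -6.8469 J/K.
ΔS₂ = m₂c₂ ln(T_f/T₂) = 528.612 × ln(211.53/208) = 8.8921 J/K.
ΔS_total = -6.8469 + 8.8921 = 2.05 J/K.

ΔS_total = 2.05 J/K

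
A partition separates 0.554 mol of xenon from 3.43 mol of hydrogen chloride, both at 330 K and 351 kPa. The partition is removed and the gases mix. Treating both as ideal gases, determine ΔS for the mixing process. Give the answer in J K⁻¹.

ΔS_mix = 13.4 J/K

Mole fractions: x_A = 0.554/3.98 = 0.139, x_B = 0.861.
ΔS_mix = −R(n_A ln x_A + n_B ln x_B) = −8.314 × (0.554 ln 0.139 + 3.43 ln 0.861) = 13.4 J/K.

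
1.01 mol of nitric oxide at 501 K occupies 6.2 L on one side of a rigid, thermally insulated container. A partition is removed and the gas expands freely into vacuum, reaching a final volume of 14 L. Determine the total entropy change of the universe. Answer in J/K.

No heat is exchanged and no work is done, so the ideal-gas temperature stays constant.
Entropy is a state function; using a reversible isothermal path, ΔS_gas = nR ln(V₂/V₁) = 1.01 × 8.314 × ln(14/6.2) = 6.84 J/K.
The insulated surroundings exchange no heat, so ΔS_surr = 0 and ΔS_universe = ΔS_gas.

ΔS_universe = 6.84 J/K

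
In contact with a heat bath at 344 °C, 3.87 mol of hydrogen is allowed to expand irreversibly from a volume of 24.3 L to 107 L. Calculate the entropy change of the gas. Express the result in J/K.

Entropy is a state function, so ΔS_gas depends only on the end states.
For an isothermal ideal gas ΔS_gas = nR ln(V₂/V₁) = 3.87 × 8.314 × ln(107/24.3) = 47.7 J/K.

ΔS_gas = 47.7 J/K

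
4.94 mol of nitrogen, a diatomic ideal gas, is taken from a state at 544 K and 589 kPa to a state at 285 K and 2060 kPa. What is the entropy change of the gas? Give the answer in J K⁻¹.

ΔS = -144 J/K

ΔS = nC_p ln(T₂/T₁) − nR ln(P₂/P₁), with C_p = 7R/2 = 29.1 J mol⁻¹ K⁻¹ for a diatomic ideal gas.
ΔS = 4.94 × [29.1 × ln(285/544) − 8.314 × ln(2060/589)] = -144 J/K.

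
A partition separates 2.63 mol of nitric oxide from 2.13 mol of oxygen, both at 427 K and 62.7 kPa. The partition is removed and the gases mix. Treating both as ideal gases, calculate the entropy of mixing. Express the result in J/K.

ΔS_mix = 27.2 J/K

Mole fractions: x_A = 2.63/4.76 = 0.553, x_B = 0.447.
ΔS_mix = −R(n_A ln x_A + n_B ln x_B) = −8.314 × (2.63 ln 0.553 + 2.13 ln 0.447) = 27.2 J/K.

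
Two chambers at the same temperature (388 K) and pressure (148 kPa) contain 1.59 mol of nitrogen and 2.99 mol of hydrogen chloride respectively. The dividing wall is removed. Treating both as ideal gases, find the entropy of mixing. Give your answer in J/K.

ΔS_mix = 24.6 J/K

Mole fractions: x_A = 1.59/4.58 = 0.347, x_B = 0.653.
ΔS_mix = −R(n_A ln x_A + n_B ln x_B) = −8.314 × (1.59 ln 0.347 + 2.99 ln 0.653) = 24.6 J/K.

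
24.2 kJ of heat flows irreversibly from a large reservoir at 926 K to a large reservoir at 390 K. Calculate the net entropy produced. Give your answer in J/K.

ΔS_total = 35.9 J/K

ΔS_hot = −Q/T_H = −24200/926 = -26.13 J/K and ΔS_cold = +Q/T_C = 24200/390 = 62.05 J/K.
ΔS_total = -26.13 + 62.05 = 35.9 J/K, positive as the second law requires.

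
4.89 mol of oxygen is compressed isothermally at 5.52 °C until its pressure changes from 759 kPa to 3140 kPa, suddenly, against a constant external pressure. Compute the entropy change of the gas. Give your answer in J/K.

ΔS_gas = -57.7 J/K

Entropy is a state function, so ΔS_gas depends only on the end states.
For an isothermal ideal gas ΔS_gas = nR ln(P₁/P₂) = 4.89 × 8.314 × ln(759/3140) = -57.7 J/K.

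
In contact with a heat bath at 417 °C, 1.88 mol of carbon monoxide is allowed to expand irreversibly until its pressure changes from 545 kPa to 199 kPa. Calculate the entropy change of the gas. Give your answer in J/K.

ΔS_gas = 15.7 J/K

Entropy is a state function, so ΔS_gas depends only on the end states.
For an isothermal ideal gas ΔS_gas = nR ln(P₁/P₂) = 1.88 × 8.314 × ln(545/199) = 15.7 J/K.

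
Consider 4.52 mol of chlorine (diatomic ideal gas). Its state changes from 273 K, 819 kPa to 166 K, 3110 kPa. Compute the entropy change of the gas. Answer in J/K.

ΔS = -116 J/K

ΔS = nC_p ln(T₂/T₁) − nR ln(P₂/P₁), with C_p = 7R/2 = 29.1 J mol⁻¹ K⁻¹ for a diatomic ideal gas.
ΔS = 4.52 × [29.1 × ln(166/273) − 8.314 × ln(3110/819)] = -116 J/K.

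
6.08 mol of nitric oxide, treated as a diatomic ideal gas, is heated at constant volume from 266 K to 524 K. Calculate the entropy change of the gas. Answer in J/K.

ΔS = 85.7 J/K

At constant volume, ΔS = nC_V ln(T₂/T₁) with C_V = 5R/2 = 20.79 J mol⁻¹ K⁻¹.
ΔS = 6.08 × 20.79 × ln(524/266) = 85.7 J/K.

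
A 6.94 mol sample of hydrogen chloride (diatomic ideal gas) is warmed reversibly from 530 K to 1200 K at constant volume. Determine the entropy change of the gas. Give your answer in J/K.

ΔS = 118 J/K

At constant volume, ΔS = nC_V ln(T₂/T₁) with C_V = 5R/2 = 20.79 J mol⁻¹ K⁻¹.
ΔS = 6.94 × 20.79 × ln(1200/530) = 118 J/K.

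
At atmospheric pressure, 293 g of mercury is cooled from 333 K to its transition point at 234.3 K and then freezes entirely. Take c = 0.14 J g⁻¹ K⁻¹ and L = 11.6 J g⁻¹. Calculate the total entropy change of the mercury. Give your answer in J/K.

ΔS = -28.9 J/K

Cooling step: ΔS₁ = m c ln(T_tr/T_i) = 293 × 0.14 × ln(234.3/333) = -14.42 J/K.
Phase change: ΔS₂ = −mL/T_tr = −293 × 11.6 / 234.3 = -14.51 J/K.
ΔS_total = (-14.42) + (-14.51) = -28.9 J/K.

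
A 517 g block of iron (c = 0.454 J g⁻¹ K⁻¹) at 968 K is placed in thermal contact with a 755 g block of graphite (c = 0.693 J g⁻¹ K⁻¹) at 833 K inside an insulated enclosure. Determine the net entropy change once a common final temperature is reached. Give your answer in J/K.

ΔS_total = 1.86 J/K

Energy balance: T_f = (m₁c₁T₁ + m₂c₂T₂)/(m₁c₁ + m₂c₂) = 874.81 K.
ΔS₁ = m₁c₁ ln(T_f/T₁) = 234.718 × ln(874.81/968) = -23.76 J/K.
ΔS₂ = m₂c₂ ln(T_f/T₂) = 523.215 × ln(874.81/833) = 25.62 J/K.
ΔS_total = -23.76 + 25.62 = 1.86 J/K.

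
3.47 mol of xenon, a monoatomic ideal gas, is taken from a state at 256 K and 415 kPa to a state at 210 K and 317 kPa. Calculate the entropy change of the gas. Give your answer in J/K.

ΔS = nC_p ln(T₂/T₁) − nR ln(P₂/P₁), with C_p = 5R/2 = 20.79 J mol⁻¹ K⁻¹ for a monoatomic ideal gas.
ΔS = 3.47 × [20.79 × ln(210/256) − 8.314 × ln(317/415)] = -6.51 J/K.

ΔS = -6.51 J/K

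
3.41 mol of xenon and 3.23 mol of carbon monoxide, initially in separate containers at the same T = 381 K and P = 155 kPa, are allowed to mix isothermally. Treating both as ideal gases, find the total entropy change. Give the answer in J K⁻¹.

ΔS_mix = 38.2 J/K

Mole fractions: x_A = 3.41/6.64 = 0.514, x_B = 0.486.
ΔS_mix = −R(n_A ln x_A + n_B ln x_B) = −8.314 × (3.41 ln 0.514 + 3.23 ln 0.486) = 38.2 J/K.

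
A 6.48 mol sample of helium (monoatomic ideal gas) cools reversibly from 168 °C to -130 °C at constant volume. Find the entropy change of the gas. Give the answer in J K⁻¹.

ΔS = -91 J/K

In kelvin: T₁ = 441.15 K, T₂ = 143.15 K. At constant volume, ΔS = nC_V ln(T₂/T₁) with C_V = 3R/2 = 12.47 J mol⁻¹ K⁻¹.
ΔS = 6.48 × 12.47 × ln(143.15/441.15) = -91 J/K.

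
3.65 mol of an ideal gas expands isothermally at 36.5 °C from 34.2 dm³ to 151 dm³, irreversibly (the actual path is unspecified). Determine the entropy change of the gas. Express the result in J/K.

Entropy is a state function, so ΔS_gas depends only on the end states.
For an isothermal ideal gas ΔS_gas = nR ln(V₂/V₁) = 3.65 × 8.314 × ln(151/34.2) = 45.1 J/K.

ΔS_gas = 45.1 J/K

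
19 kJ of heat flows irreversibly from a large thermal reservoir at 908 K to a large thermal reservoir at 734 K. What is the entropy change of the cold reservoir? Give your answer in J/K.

ΔS_cold = 25.9 J/K

The cold reservoir gains heat Q, so ΔS_cold = +Q/T_C = 19000/734 = 25.9 J/K.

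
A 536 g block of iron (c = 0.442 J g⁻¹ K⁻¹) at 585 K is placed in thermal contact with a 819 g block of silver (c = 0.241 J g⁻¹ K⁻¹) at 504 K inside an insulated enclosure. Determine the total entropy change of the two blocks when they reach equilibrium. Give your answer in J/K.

Energy balance: T_f = (m₁c₁T₁ + m₂c₂T₂)/(m₁c₁ + m₂c₂) = 548.19 K.
ΔS₁ = m₁c₁ ln(T_f/T₁) = 236.912 × ln(548.19/585) = -15.4 J/K.
ΔS₂ = m₂c₂ ln(T_f/T₂) = 197.379 × ln(548.19/504) = 16.59 J/K.
ΔS_total = -15.4 + 16.59 = 1.19 J/K.

ΔS_total = 1.19 J/K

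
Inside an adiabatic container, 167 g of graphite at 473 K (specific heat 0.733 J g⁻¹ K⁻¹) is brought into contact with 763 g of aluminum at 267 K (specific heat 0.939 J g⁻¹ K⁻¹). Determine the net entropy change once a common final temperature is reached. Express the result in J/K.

ΔS_total = 19.5 J/K

Energy balance: T_f = (m₁c₁T₁ + m₂c₂T₂)/(m₁c₁ + m₂c₂) = 297.06 K.
ΔS₁ = m₁c₁ ln(T_f/T₁) = 122.411 × ln(297.06/473) = -56.94 J/K.
ΔS₂ = m₂c₂ ln(T_f/T₂) = 716.457 × ln(297.06/267) = 76.44 J/K.
ΔS_total = -56.94 + 76.44 = 19.5 J/K.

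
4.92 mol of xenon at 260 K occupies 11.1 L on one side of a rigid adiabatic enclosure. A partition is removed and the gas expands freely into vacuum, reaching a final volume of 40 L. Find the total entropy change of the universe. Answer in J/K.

No heat is exchanged and no work is done, so the ideal-gas temperature stays constant.
Entropy is a state function; using a reversible isothermal path, ΔS_gas = nR ln(V₂/V₁) = 4.92 × 8.314 × ln(40/11.1) = 52.4 J/K.
The insulated surroundings exchange no heat, so ΔS_surr = 0 and ΔS_universe = ΔS_gas.

ΔS_universe = 52.4 J/K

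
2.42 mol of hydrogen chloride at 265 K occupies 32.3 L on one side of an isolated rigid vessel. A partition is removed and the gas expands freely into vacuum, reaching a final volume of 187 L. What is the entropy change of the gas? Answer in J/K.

ΔS_gas = 35.3 J/K

No heat is exchanged and no work is done, so the ideal-gas temperature stays constant.
Entropy is a state function; using a reversible isothermal path, ΔS_gas = nR ln(V₂/V₁) = 2.42 × 8.314 × ln(187/32.3) = 35.3 J/K.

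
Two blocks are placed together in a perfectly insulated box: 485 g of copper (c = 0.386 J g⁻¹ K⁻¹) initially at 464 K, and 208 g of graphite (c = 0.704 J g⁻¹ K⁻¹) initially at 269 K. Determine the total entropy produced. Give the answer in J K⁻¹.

ΔS_total = 11.8 J/K

Energy balance: T_f = (m₁c₁T₁ + m₂c₂T₂)/(m₁c₁ + m₂c₂) = 378.42 K.
ΔS₁ = m₁c₁ ln(T_f/T₁) = 187.21 × ln(378.42/464) = -38.17 J/K.
ΔS₂ = m₂c₂ ln(T_f/T₂) = 146.432 × ln(378.42/269) = 49.97 J/K.
ΔS_total = -38.17 + 49.97 = 11.8 J/K.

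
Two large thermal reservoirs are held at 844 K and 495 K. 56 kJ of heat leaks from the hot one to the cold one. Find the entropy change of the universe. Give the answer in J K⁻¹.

ΔS_total = 46.8 J/K

ΔS_hot = −Q/T_H = −56000/844 = -66.35 J/K and ΔS_cold = +Q/T_C = 56000/495 = 113.1 J/K.
ΔS_total = -66.35 + 113.1 = 46.8 J/K, positive as the second law requires.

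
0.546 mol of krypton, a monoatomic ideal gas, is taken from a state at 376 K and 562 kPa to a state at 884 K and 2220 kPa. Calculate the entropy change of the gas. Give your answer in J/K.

ΔS = 3.47 J/K

ΔS = nC_p ln(T₂/T₁) − nR ln(P₂/P₁), with C_p = 5R/2 = 20.79 J mol⁻¹ K⁻¹ for a monoatomic ideal gas.
ΔS = 0.546 × [20.79 × ln(884/376) − 8.314 × ln(2220/562)] = 3.47 J/K.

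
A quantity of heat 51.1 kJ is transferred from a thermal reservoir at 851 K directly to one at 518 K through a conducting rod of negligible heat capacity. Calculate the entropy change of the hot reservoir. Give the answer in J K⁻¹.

ΔS_hot = -60 J/K

The hot reservoir loses heat Q, so ΔS_hot = −Q/T_H = −51100/851 = -60 J/K.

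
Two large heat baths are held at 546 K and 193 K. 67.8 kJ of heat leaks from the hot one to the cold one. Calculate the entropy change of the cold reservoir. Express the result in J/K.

The cold reservoir gains heat Q, so ΔS_cold = +Q/T_C = 67800/193 = 351 J/K.

ΔS_cold = 351 J/K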